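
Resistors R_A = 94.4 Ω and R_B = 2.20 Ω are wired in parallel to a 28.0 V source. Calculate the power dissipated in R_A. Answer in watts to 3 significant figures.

8.31 W

R_A sits directly across the source, so P = V²/R with V = 28.0 V.
P_R_A = V² / R_A = (28.0)² / 94.4 Ω = 8.305 W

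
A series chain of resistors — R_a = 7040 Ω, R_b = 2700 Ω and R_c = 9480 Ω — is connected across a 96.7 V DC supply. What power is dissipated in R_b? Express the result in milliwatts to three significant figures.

Every series element carries the same I. Get I from the total resistance, then P = I² × R_b.
R_total = 7040 + 2700 + 9480 = 19220 Ω
I = V / R_total = 96.7 / 19220 = 0.005031 A
P_R_b = I² × R_b = (0.005031)² × 2700 = 0.06835 W

68.3 mW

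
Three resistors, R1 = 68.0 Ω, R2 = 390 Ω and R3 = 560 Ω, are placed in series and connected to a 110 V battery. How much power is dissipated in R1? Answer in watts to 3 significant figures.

0.794 W

In a series string the same current flows through every resistor — find that current, then P = I²R for the one we want.
R_total = 68.0 + 390 + 560 = 1018 Ω
I = V / R_total = 110 / 1018 = 0.1081 A
P_R1 = I² × R1 = (0.1081)² × 68.0 = 0.7940 W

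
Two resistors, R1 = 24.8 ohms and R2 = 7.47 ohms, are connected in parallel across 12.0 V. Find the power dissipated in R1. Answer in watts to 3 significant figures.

5.81 W

R1 sits directly across the source, so P = V²/R with V = 12.0 V.
P_R1 = V² / R1 = (12.0)² / 24.8 Ω = 5.806 W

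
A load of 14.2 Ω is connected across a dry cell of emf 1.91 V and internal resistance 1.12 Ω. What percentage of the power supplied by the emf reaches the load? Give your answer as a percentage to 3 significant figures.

92.7 %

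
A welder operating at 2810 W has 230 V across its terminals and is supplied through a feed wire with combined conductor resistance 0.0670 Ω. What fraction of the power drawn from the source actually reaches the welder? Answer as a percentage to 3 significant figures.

I = P / V = 2810 / 230 = 12.22 A through the feed wire.
P_line = I² R_line = (12.22)² × 0.0670 = 10.00 W
P_source = P_load + P_line = 2810 + 10.00 = 2820 W
η = P_load / P_source = 2810 / 2820 = 0.9965

99.6 %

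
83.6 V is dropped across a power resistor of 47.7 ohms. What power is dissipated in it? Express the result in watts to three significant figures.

Voltage and resistance are given, so P = V²/R is the one-step route.
P = (83.6 V)² / 47.7 Ω = 146.5 W

147 W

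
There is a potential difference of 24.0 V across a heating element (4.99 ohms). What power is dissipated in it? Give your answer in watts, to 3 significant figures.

115 W

We know the drop across the element and its resistance — P = V²/R, one step.
P = (24.0 V)² / 4.99 Ω = 115.4 W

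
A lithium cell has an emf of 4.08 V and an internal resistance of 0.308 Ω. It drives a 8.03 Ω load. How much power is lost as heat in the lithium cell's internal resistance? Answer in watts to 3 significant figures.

The source's internal resistance is just another series element carrying I; its dissipation is I²r.
I = ε / (r + R) = 4.08 / (0.308 + 8.03) = 0.4893 A
P_int = I² r = (0.4893)² × 0.308 = 0.07375 W

0.0737 W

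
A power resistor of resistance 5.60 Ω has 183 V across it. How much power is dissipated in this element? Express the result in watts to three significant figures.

5980 W

V and R are stated; P = V²/R avoids computing the current.
P = (183 V)² / 5.60 Ω = 5980 W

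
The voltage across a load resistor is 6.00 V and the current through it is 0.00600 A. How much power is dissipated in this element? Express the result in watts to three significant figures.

V and I are known directly — P = V I, no intermediate step needed.
P = 6.00 V × 0.006000 A = 0.03600 W

0.0360 W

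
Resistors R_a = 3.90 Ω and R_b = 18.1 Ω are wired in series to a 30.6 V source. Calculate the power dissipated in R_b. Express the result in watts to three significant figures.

Every series element carries the same I. Get I from the total resistance, then P = I² × R_b.
R_total = 3.90 + 18.1 = 22.00 Ω
I = V / R_total = 30.6 / 22.00 = 1.391 A
P_R_b = I² × R_b = (1.391)² × 18.1 = 35.02 W

35.0 W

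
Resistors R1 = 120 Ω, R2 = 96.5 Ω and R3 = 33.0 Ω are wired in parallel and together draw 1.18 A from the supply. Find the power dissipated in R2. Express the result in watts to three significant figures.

Parallel branches share V, not I — compute V via R_eq, then use V²/R for the target branch.
1/R_eq = 1/120 + 1/96.5 + 1/33.0 ⇒ R_eq = 20.41 Ω
V = I_total × R_eq = 1.180 × 20.41 = 24.08 V
P_R2 = V² / R2 = (24.08)² / 96.5 = 6.010 W

6.01 W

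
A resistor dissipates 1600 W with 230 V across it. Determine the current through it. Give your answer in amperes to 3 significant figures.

6.96 A

Rearranging the power relation for the two known quantities gives I = P / V.
I = 1600 / 230 = 6.957 A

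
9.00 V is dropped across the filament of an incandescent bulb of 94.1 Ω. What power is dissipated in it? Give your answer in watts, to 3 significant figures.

Voltage and resistance are given, so P = V²/R is the one-step route.
P = (9.00 V)² / 94.1 Ω = 0.8608 W

0.861 W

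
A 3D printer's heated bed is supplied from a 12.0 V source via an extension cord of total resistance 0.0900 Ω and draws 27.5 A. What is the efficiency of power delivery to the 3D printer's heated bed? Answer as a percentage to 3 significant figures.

The extension cord carries the full 27.5 A.
P_line = I² R_line = (27.50)² × 0.0900 = 68.06 W
P_source = V I = 12.0 × 27.50 = 330.0 W; P_load = 261.9 W
η = P_load / P_source = 261.9 / 330.0 = 0.7937

79.4 %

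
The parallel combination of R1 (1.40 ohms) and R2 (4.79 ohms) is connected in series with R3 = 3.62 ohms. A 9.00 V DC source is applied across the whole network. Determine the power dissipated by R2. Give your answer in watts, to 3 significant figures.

Collapse the R1‖R2 pair into one equivalent R_p; then R_p and R3 form a series string.
R_p = (1.40×4.79)/(1.40+4.79) = 1.083 Ω
R_total = R_p + 3.62 = 1.083 + 3.62 = 4.703 Ω
I = V / R_total = 9.00 / 4.703 = 1.914 A
Voltage across the parallel pair: V_p = I × R_p = 1.914 × 1.083 = 2.073 V
R2 sits across V_p; its power is V_p²/R.
P_R2 = (2.073)² / 4.79 = 0.8972 W

0.897 W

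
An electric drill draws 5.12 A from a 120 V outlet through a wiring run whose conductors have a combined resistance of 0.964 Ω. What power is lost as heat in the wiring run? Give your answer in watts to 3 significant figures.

25.3 W

Only the current and the line resistance are needed for the I²R loss.
The wiring run carries the full 5.12 A.
P_line = I² R_line = (5.120)² × 0.964 = 25.27 W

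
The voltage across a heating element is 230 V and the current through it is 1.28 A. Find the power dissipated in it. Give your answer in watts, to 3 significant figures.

294 W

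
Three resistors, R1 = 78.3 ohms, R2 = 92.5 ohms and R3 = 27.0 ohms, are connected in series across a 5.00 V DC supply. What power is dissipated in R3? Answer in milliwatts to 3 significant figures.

17.3 mW

Series elements share the same current, so find I first, then use P = I²R.
R_total = 78.3 + 92.5 + 27.0 = 197.8 Ω
I = V / R_total = 5.00 / 197.8 = 0.02528 A
P_R3 = I² × R3 = (0.02528)² × 27.0 = 0.01725 W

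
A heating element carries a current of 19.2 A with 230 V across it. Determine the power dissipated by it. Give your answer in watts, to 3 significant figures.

V and I are known directly — P = V I, no intermediate step needed.
P = 230 V × 19.20 A = 4416 W

4420 W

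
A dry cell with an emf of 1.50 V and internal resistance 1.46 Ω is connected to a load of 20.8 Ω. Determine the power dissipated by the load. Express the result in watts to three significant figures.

Find the circuit current first, then P = I²R for the load (series elements share I).
I = ε / (r + R) = 1.50 / (1.46 + 20.8) = 0.06739 A
P_load = I² R = (0.06739)² × 20.8 = 0.09445 W

0.0944 W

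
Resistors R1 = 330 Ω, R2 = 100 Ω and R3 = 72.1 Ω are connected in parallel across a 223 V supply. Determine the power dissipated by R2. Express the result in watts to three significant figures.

Every branch has 223 V across it, so for R2 the power is simply V²/R.
P_R2 = V² / R2 = (223)² / 100 Ω = 497.3 W

497 W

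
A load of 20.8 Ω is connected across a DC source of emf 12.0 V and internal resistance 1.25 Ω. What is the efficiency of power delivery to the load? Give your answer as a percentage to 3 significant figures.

94.3 %

The source delivers εI, of which I²R reaches the load and I²r is lost; since I is common, η = R/(R+r).
η = R / (R + r) = 20.8 / (20.8 + 1.25) = 0.9433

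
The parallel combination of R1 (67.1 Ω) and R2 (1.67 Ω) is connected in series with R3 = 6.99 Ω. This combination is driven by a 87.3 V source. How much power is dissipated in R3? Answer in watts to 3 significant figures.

717 W

Reduce the parallel combination to a single R_p; the circuit then becomes R_p in series with the remaining resistor.
R_p = (67.1×1.67)/(67.1+1.67) = 1.629 Ω
R_total = R_p + 6.99 = 1.629 + 6.99 = 8.619 Ω
I = V / R_total = 87.3 / 8.619 = 10.13 A
All the supply current flows through R3; use P = I²R3.
P_R3 = (10.13)² × 6.99 = 717.0 W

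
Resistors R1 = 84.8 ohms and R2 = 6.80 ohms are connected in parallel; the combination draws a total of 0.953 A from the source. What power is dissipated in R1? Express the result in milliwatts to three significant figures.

424 mW

We need the common branch voltage; get it from I_total × R_eq, then P = V²/R for the branch.
1/R_eq = 1/84.8 + 1/6.80 ⇒ R_eq = 6.295 Ω
V = I_total × R_eq = 0.9530 × 6.295 = 5.999 V
P_R1 = V² / R1 = (5.999)² / 84.8 = 0.4244 W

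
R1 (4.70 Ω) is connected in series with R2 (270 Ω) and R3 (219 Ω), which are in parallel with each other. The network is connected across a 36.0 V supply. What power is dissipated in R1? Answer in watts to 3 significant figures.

First combine the parallel branches into one equivalent R_p, then R1 + R_p is a series pair.
R_p = (270×219)/(270+219) = 120.9 Ω
R_total = 4.70 + 120.9 = 125.6 Ω
I = V / R_total = 36.0 / 125.6 = 0.2866 A
R1 is in the main series path, so its power is I²R1.
P_R1 = (0.2866)² × 4.70 = 0.3860 W

0.386 W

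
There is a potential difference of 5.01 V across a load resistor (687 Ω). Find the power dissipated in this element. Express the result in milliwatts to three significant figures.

36.5 mW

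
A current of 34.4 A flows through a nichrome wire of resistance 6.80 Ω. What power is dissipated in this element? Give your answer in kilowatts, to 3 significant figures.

With I and R stated, P = I²R applies in one step.
P = (34.40 A)² × 6.80 Ω = 8047 W

8.05 kW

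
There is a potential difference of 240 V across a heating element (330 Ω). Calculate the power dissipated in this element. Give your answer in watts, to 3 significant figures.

175 W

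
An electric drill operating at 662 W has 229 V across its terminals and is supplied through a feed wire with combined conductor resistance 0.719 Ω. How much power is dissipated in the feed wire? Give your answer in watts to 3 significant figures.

6.01 W

The feed wire and load are in series, so the same current flows in both; the loss is I²R_line.
I = P / V = 662 / 229 = 2.891 A through the feed wire.
P_line = I² R_line = (2.891)² × 0.719 = 6.009 W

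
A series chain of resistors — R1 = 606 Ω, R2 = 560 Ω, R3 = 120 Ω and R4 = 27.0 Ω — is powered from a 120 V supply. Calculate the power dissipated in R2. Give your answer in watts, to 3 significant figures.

4.68 W

Since the resistors are in series they all carry the loop current I = V/R_total; the power in any one is I²R.
R_total = 606 + 560 + 120 + 27.0 = 1313 Ω
I = V / R_total = 120 / 1313 = 0.09139 A
P_R2 = I² × R2 = (0.09139)² × 560 = 4.678 W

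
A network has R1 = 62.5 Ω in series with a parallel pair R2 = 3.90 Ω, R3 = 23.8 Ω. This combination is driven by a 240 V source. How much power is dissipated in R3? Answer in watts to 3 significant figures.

6.27 W

Collapse R2‖R3 to a single equivalent, reducing the network to two series elements.
R_p = (3.90×23.8)/(3.90+23.8) = 3.351 Ω
R_total = 62.5 + 3.351 = 65.85 Ω
I = V / R_total = 240 / 65.85 = 3.645 A
Voltage across the parallel pair: V_p = I × R_p = 3.645 × 3.351 = 12.21 V
R3 is across V_p, so use P = V²/R for that branch.
P_R3 = (12.21)² / 23.8 = 6.267 W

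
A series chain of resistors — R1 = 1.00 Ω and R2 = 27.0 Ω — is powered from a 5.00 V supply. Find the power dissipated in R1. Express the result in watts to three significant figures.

0.0319 W

Every series element carries the same I. Get I from the total resistance, then P = I² × R1.
R_total = 1.00 + 27.0 = 28.00 Ω
I = V / R_total = 5.00 / 28.00 = 0.1786 A
P_R1 = I² × R1 = (0.1786)² × 1.00 = 0.03189 W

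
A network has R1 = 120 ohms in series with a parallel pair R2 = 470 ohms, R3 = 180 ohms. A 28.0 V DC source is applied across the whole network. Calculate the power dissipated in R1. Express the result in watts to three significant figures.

1.50 W

Replace R2 and R3 with their parallel equivalent so the circuit becomes R1 in series with R_p.
R_p = (470×180)/(470+180) = 130.2 Ω
R_total = 120 + 130.2 = 250.2 Ω
I = V / R_total = 28.0 / 250.2 = 0.1119 A
All the current flows through R1; use P = I²R.
P_R1 = (0.1119)² × 120 = 1.503 W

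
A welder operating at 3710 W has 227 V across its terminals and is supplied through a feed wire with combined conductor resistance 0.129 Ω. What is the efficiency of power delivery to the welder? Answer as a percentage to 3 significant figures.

99.1 %

I = P / V = 3710 / 227 = 16.34 A through the feed wire.
P_line = I² R_line = (16.34)² × 0.129 = 34.46 W
P_source = P_load + P_line = 3710 + 34.46 = 3744 W
η = P_load / P_source = 3710 / 3744 = 0.9908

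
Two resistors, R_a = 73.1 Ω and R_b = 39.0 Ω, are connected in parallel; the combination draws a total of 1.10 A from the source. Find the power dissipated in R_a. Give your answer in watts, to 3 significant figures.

We need the common branch voltage; get it from I_total × R_eq, then P = V²/R for the branch.
1/R_eq = 1/73.1 + 1/39.0 ⇒ R_eq = 25.43 Ω
V = I_total × R_eq = 1.100 × 25.43 = 27.97 V
P_R_a = V² / R_a = (27.97)² / 73.1 = 10.71 W

10.7 W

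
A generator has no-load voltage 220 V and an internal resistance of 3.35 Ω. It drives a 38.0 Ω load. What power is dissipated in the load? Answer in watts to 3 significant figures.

1080 W

Find the circuit current first, then P = I²R for the load (series elements share I).
I = ε / (r + R) = 220 / (3.35 + 38.0) = 5.320 A
P_load = I² R = (5.320)² × 38.0 = 1076 W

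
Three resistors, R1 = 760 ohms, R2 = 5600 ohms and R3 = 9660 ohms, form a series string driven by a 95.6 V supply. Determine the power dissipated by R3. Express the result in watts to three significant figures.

Series elements share the same current, so find I first, then use P = I²R.
R_total = 760 + 5600 + 9660 = 16020 Ω
I = V / R_total = 95.6 / 16020 = 0.005968 A
P_R3 = I² × R3 = (0.005968)² × 9660 = 0.3440 W

0.344 W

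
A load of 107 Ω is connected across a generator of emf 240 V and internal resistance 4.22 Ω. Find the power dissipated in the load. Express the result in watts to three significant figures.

498 W

Find the circuit current first, then P = I²R for the load (series elements share I).
I = ε / (r + R) = 240 / (4.22 + 107) = 2.158 A
P_load = I² R = (2.158)² × 107 = 498.2 W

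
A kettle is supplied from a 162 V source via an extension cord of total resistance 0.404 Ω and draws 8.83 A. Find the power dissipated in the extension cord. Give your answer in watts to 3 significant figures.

The extension cord is a series resistance carrying the load current; its dissipation is I²R_line.
The extension cord carries the full 8.83 A.
P_line = I² R_line = (8.830)² × 0.404 = 31.50 W

31.5 W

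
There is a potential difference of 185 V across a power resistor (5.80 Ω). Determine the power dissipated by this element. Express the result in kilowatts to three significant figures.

Voltage and resistance are given, so P = V²/R is the one-step route.
P = (185 V)² / 5.80 Ω = 5901 W

5.90 kW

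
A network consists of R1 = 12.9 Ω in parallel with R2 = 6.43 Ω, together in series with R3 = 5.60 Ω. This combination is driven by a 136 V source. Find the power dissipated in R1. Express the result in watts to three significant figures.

270 W

Reduce the parallel combination to a single R_p; the circuit then becomes R_p in series with the remaining resistor.
R_p = (12.9×6.43)/(12.9+6.43) = 4.291 Ω
R_total = R_p + 5.60 = 4.291 + 5.60 = 9.891 Ω
I = V / R_total = 136 / 9.891 = 13.75 A
Voltage across the parallel pair: V_p = I × R_p = 13.75 × 4.291 = 59.00 V
R1 sits across V_p; its power is V_p²/R.
P_R1 = (59.00)² / 12.9 = 269.9 W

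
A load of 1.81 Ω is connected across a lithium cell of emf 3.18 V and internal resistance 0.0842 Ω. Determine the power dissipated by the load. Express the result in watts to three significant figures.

5.10 W

Load and internal resistance form a series loop — compute the loop current, then the load power via I²R.
I = ε / (r + R) = 3.18 / (0.0842 + 1.81) = 1.679 A
P_load = I² R = (1.679)² × 1.81 = 5.101 W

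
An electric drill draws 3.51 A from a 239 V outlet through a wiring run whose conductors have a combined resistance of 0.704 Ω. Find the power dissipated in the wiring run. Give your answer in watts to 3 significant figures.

The wiring run and load are in series, so the same current flows in both; the loss is I²R_line.
The wiring run carries the full 3.51 A.
P_line = I² R_line = (3.510)² × 0.704 = 8.673 W

8.67 W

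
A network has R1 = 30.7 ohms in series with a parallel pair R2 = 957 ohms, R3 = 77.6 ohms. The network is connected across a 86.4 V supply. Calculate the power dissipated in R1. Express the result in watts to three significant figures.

Reduce the parallel pair to R_p first; the network is then a simple series string.
R_p = (957×77.6)/(957+77.6) = 71.78 Ω
R_total = 30.7 + 71.78 = 102.5 Ω
I = V / R_total = 86.4 / 102.5 = 0.8431 A
All the current flows through R1; use P = I²R.
P_R1 = (0.8431)² × 30.7 = 21.82 W

21.8 W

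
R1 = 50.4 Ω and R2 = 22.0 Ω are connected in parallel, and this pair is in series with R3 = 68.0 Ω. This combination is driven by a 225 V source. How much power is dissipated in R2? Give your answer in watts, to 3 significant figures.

77.8 W

Combine R1 and R2 into their parallel equivalent first, reducing the network to two series resistors.
R_p = (50.4×22.0)/(50.4+22.0) = 15.31 Ω
R_total = R_p + 68.0 = 15.31 + 68.0 = 83.31 Ω
I = V / R_total = 225 / 83.31 = 2.701 A
Voltage across the parallel pair: V_p = I × R_p = 2.701 × 15.31 = 41.36 V
R2 sits across V_p; its power is V_p²/R.
P_R2 = (41.36)² / 22.0 = 77.75 W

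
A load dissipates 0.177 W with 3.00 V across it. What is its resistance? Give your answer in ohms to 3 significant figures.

From P = V I = I²R = V²/R, with the two given quantities we get R = V² / P.
R = (3.00)² / 0.177 = 50.85 Ω

50.8 Ω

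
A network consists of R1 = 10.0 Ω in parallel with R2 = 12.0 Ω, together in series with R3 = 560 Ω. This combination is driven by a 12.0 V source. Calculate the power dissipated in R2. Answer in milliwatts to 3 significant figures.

1.12 mW

Combine R1 and R2 into their parallel equivalent first, reducing the network to two series resistors.
R_p = (10.0×12.0)/(10.0+12.0) = 5.455 Ω
R_total = R_p + 560 = 5.455 + 560 = 565.5 Ω
I = V / R_total = 12.0 / 565.5 = 0.02122 A
Voltage across the parallel pair: V_p = I × R_p = 0.02122 × 5.455 = 0.1158 V
R2 sits across V_p; its power is V_p²/R.
P_R2 = (0.1158)² / 12.0 = 0.001117 W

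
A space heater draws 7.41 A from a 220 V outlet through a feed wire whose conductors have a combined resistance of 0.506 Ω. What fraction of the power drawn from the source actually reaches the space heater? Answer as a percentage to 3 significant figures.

98.3 %

The feed wire carries the full 7.41 A.
P_line = I² R_line = (7.410)² × 0.506 = 27.78 W
P_source = V I = 220 × 7.410 = 1630 W; P_load = 1602 W
η = P_load / P_source = 1602 / 1630 = 0.9830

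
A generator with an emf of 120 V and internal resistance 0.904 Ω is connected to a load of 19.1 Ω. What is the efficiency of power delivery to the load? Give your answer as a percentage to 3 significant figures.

95.5 %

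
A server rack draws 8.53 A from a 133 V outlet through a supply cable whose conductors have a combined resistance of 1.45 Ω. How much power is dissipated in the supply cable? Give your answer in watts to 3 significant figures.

106 W

The supply cable is a series resistance carrying the load current; its dissipation is I²R_line.
The supply cable carries the full 8.53 A.
P_line = I² R_line = (8.530)² × 1.45 = 105.5 W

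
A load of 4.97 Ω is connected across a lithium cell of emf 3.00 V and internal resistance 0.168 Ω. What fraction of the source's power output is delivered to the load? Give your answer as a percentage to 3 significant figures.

Efficiency is P_load / P_total. With a series r and R sharing the same I, P = I²R for each, so η = R/(R+r).
η = R / (R + r) = 4.97 / (4.97 + 0.168) = 0.9673

96.7 %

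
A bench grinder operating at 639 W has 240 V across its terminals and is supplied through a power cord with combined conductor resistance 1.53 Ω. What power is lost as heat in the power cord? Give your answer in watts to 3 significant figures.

The power cord is a series resistance carrying the load current; its dissipation is I²R_line.
I = P / V = 639 / 240 = 2.663 A through the power cord.
P_line = I² R_line = (2.663)² × 1.53 = 10.85 W

10.8 W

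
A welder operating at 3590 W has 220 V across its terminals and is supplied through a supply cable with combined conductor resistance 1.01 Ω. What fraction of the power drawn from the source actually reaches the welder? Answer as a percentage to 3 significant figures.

I = P / V = 3590 / 220 = 16.32 A through the supply cable.
P_line = I² R_line = (16.32)² × 1.01 = 268.9 W
P_source = P_load + P_line = 3590 + 268.9 = 3859 W
η = P_load / P_source = 3590 / 3859 = 0.9303

93.0 %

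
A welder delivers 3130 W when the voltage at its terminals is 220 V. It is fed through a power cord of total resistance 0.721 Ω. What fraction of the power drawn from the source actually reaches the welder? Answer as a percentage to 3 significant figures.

95.5 %

I = P / V = 3130 / 220 = 14.23 A through the power cord.
P_line = I² R_line = (14.23)² × 0.721 = 145.9 W
P_source = P_load + P_line = 3130 + 145.9 = 3276 W
η = P_load / P_source = 3130 / 3276 = 0.9555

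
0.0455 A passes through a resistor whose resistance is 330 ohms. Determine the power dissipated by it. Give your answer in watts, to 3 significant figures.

0.683 W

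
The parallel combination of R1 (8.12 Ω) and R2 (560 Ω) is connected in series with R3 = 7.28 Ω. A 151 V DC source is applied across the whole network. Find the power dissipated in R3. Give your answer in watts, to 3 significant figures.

711 W

First find R_p for the parallel pair, then treat R_p + R3 as a series loop.
R_p = (8.12×560)/(8.12+560) = 8.004 Ω
R_total = R_p + 7.28 = 8.004 + 7.28 = 15.28 Ω
I = V / R_total = 151 / 15.28 = 9.880 A
R3 is the series element, so its power is I²R.
P_R3 = (9.880)² × 7.28 = 710.6 W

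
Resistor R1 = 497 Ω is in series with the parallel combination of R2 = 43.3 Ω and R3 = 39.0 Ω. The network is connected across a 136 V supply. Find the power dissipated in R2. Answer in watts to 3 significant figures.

Collapse R2‖R3 to a single equivalent, reducing the network to two series elements.
R_p = (43.3×39.0)/(43.3+39.0) = 20.52 Ω
R_total = 497 + 20.52 = 517.5 Ω
I = V / R_total = 136 / 517.5 = 0.2628 A
Voltage across the parallel pair: V_p = I × R_p = 0.2628 × 20.52 = 5.392 V
With V_p across R2, its power is V_p²/R2.
P_R2 = (5.392)² / 43.3 = 0.6715 W

0.671 W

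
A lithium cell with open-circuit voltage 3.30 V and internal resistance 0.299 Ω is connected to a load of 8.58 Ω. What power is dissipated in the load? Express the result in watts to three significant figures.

1.19 W

With r and R in series, I = ε/(r+R); the load dissipates I²R.
I = ε / (r + R) = 3.30 / (0.299 + 8.58) = 0.3717 A
P_load = I² R = (0.3717)² × 8.58 = 1.185 W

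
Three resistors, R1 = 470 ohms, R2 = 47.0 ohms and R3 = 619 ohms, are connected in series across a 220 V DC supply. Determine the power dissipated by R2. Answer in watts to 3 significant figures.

1.76 W

Since the resistors are in series they all carry the loop current I = V/R_total; the power in any one is I²R.
R_total = 470 + 47.0 + 619 = 1136 Ω
I = V / R_total = 220 / 1136 = 0.1937 A
P_R2 = I² × R2 = (0.1937)² × 47.0 = 1.763 W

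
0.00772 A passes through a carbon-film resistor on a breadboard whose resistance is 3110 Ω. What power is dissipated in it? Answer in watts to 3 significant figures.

0.185 W

With I and R stated, P = I²R applies in one step.
P = (0.007720 A)² × 3110 Ω = 0.1854 W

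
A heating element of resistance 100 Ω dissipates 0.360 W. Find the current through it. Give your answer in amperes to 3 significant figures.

The two known quantities fix the third via I = √(P / R).
I = √(0.360 / 100) = 0.06000 A

0.0600 A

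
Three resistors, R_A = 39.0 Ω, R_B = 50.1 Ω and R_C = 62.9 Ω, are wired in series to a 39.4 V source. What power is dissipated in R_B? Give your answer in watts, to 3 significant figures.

3.37 W

The current is common to all series resistors; compute it, then apply P = I²R for the target.
R_total = 39.0 + 50.1 + 62.9 = 152.0 Ω
I = V / R_total = 39.4 / 152.0 = 0.2592 A
P_R_B = I² × R_B = (0.2592)² × 50.1 = 3.366 W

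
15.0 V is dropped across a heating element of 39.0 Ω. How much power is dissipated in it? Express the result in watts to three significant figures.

We know the drop across the element and its resistance — P = V²/R, one step.
P = (15.0 V)² / 39.0 Ω = 5.769 W

5.77 W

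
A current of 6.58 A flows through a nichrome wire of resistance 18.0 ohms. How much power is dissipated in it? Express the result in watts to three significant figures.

Knowing I and R, the power is just I²R — no need to find V first.
P = (6.580 A)² × 18.0 Ω = 779.3 W

779 W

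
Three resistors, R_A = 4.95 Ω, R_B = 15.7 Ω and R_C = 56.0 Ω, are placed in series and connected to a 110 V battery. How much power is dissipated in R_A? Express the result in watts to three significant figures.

Every series element carries the same I. Get I from the total resistance, then P = I² × R_A.
R_total = 4.95 + 15.7 + 56.0 = 76.65 Ω
I = V / R_total = 110 / 76.65 = 1.435 A
P_R_A = I² × R_A = (1.435)² × 4.95 = 10.19 W

10.2 W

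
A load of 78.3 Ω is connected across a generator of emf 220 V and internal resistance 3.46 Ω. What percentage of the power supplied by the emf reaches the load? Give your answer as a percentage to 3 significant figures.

95.8 %

The source delivers εI, of which I²R reaches the load and I²r is lost; since I is common, η = R/(R+r).
η = R / (R + r) = 78.3 / (78.3 + 3.46) = 0.9577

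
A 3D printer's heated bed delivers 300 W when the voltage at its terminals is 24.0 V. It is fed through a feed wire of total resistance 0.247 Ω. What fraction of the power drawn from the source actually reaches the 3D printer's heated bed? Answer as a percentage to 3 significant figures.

88.6 %

I = P / V = 300 / 24.0 = 12.50 A through the feed wire.
P_line = I² R_line = (12.50)² × 0.247 = 38.59 W
P_source = P_load + P_line = 300.0 + 38.59 = 338.6 W
η = P_load / P_source = 300.0 / 338.6 = 0.8860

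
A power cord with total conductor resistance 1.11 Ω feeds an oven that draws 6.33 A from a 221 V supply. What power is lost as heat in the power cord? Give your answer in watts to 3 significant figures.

44.5 W

The power cord and load are in series, so the same current flows in both; the loss is I²R_line.
The power cord carries the full 6.33 A.
P_line = I² R_line = (6.330)² × 1.11 = 44.48 W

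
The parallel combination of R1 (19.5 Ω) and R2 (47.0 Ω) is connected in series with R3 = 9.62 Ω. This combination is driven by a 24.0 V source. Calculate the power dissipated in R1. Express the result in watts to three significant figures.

10.2 W

Collapse the R1‖R2 pair into one equivalent R_p; then R_p and R3 form a series string.
R_p = (19.5×47.0)/(19.5+47.0) = 13.78 Ω
R_total = R_p + 9.62 = 13.78 + 9.62 = 23.40 Ω
I = V / R_total = 24.0 / 23.40 = 1.026 A
Voltage across the parallel pair: V_p = I × R_p = 1.026 × 13.78 = 14.13 V
Use P = V²/R for R1 with V = V_p.
P_R1 = (14.13)² / 19.5 = 10.24 W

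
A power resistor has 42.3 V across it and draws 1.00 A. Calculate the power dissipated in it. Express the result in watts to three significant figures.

Both the voltage across and the current through the element are known, so P = V I applies directly.
P = 42.3 V × 1.000 A = 42.30 W

42.3 W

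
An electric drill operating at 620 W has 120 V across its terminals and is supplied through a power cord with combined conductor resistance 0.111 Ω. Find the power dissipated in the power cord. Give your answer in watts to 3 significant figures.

2.96 W

The power cord and load are in series, so the same current flows in both; the loss is I²R_line.
I = P / V = 620 / 120 = 5.167 A through the power cord.
P_line = I² R_line = (5.167)² × 0.111 = 2.963 W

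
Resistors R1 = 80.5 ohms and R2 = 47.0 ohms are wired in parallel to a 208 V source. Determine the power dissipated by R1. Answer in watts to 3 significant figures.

Parallel branches share the same voltage; P = V²/R gives the branch power in one step.
P_R1 = V² / R1 = (208)² / 80.5 Ω = 537.4 W

537 W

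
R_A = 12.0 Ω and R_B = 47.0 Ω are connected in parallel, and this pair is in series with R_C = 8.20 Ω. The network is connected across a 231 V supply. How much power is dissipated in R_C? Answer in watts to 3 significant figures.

1390 W

Combine R_A and R_B into their parallel equivalent first, reducing the network to two series resistors.
R_p = (12.0×47.0)/(12.0+47.0) = 9.559 Ω
R_total = R_p + 8.20 = 9.559 + 8.20 = 17.76 Ω
I = V / R_total = 231 / 17.76 = 13.01 A
R_C is the series element, so its power is I²R.
P_R_C = (13.01)² × 8.20 = 1387 W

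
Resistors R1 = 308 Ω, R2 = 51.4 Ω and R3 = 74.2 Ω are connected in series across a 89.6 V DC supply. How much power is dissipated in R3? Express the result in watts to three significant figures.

Since the resistors are in series they all carry the loop current I = V/R_total; the power in any one is I²R.
R_total = 308 + 51.4 + 74.2 = 433.6 Ω
I = V / R_total = 89.6 / 433.6 = 0.2066 A
P_R3 = I² × R3 = (0.2066)² × 74.2 = 3.168 W

3.17 W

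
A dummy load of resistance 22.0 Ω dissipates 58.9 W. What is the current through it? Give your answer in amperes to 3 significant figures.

Inverting the appropriate power form: I = √(P / R).
I = √(58.9 / 22.0) = 1.636 A

1.64 A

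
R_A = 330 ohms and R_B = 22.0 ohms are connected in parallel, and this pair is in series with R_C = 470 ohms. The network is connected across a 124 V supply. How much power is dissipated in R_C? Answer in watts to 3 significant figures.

30.0 W

Reduce the parallel combination to a single R_p; the circuit then becomes R_p in series with the remaining resistor.
R_p = (330×22.0)/(330+22.0) = 20.62 Ω
R_total = R_p + 470 = 20.62 + 470 = 490.6 Ω
I = V / R_total = 124 / 490.6 = 0.2527 A
R_C is the series element, so its power is I²R.
P_R_C = (0.2527)² × 470 = 30.02 W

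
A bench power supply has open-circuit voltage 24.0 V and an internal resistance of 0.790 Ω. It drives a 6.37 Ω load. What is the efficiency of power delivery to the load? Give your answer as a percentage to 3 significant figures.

Both r and R carry the same current, so the power split is just the resistance split: η = R/(R+r).
η = R / (R + r) = 6.37 / (6.37 + 0.790) = 0.8897

89.0 %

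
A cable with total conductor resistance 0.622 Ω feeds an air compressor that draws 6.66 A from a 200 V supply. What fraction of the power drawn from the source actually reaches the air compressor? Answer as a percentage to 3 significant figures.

The cable carries the full 6.66 A.
P_line = I² R_line = (6.660)² × 0.622 = 27.59 W
P_source = V I = 200 × 6.660 = 1332 W; P_load = 1304 W
η = P_load / P_source = 1304 / 1332 = 0.9793

97.9 %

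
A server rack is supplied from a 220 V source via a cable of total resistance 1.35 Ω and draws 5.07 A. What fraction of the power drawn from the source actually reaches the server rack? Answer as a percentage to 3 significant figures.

The cable carries the full 5.07 A.
P_line = I² R_line = (5.070)² × 1.35 = 34.70 W
P_source = V I = 220 × 5.070 = 1115 W; P_load = 1081 W
η = P_load / P_source = 1081 / 1115 = 0.9689

96.9 %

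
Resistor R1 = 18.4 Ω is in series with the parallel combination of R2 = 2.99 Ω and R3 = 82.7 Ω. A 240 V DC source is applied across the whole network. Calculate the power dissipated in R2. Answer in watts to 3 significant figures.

Replace R2 and R3 with their parallel equivalent so the circuit becomes R1 in series with R_p.
R_p = (2.99×82.7)/(2.99+82.7) = 2.886 Ω
R_total = 18.4 + 2.886 = 21.29 Ω
I = V / R_total = 240 / 21.29 = 11.28 A
Voltage across the parallel pair: V_p = I × R_p = 11.28 × 2.886 = 32.54 V
R2 is across V_p, so use P = V²/R for that branch.
P_R2 = (32.54)² / 2.99 = 354.1 W

354 W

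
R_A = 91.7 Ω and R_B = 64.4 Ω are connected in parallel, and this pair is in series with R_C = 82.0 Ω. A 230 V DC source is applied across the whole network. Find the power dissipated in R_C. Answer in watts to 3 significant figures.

302 W

First find R_p for the parallel pair, then treat R_p + R_C as a series loop.
R_p = (91.7×64.4)/(91.7+64.4) = 37.83 Ω
R_total = R_p + 82.0 = 37.83 + 82.0 = 119.8 Ω
I = V / R_total = 230 / 119.8 = 1.919 A
R_C carries the full series current, so P = I²R.
P_R_C = (1.919)² × 82.0 = 302.1 W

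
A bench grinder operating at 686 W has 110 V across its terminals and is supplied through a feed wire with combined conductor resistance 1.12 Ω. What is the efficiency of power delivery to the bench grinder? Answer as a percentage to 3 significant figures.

94.0 %

I = P / V = 686 / 110 = 6.236 A through the feed wire.
P_line = I² R_line = (6.236)² × 1.12 = 43.56 W
P_source = P_load + P_line = 686.0 + 43.56 = 729.6 W
η = P_load / P_source = 686.0 / 729.6 = 0.9403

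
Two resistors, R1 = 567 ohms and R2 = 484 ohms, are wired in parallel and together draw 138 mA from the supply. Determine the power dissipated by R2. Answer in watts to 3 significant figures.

We need the common branch voltage; get it from I_total × R_eq, then P = V²/R for the branch.
1/R_eq = 1/567 + 1/484 ⇒ R_eq = 261.1 Ω
V = I_total × R_eq = 0.1380 × 261.1 = 36.03 V
P_R2 = V² / R2 = (36.03)² / 484 = 2.683 W

2.68 W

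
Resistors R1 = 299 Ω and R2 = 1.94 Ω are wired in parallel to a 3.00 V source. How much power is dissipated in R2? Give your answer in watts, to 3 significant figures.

4.64 W

Every branch has 3.00 V across it, so for R2 the power is simply V²/R.
P_R2 = V² / R2 = (3.00)² / 1.94 Ω = 4.639 W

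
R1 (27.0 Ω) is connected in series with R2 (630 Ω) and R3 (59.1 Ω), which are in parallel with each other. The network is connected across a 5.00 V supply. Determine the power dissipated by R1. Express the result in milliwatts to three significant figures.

103 mW

Replace R2 and R3 with their parallel equivalent so the circuit becomes R1 in series with R_p.
R_p = (630×59.1)/(630+59.1) = 54.03 Ω
R_total = 27.0 + 54.03 = 81.03 Ω
I = V / R_total = 5.00 / 81.03 = 0.06170 A
R1 carries the full series current, so P = I²R.
P_R1 = (0.06170)² × 27.0 = 0.1028 W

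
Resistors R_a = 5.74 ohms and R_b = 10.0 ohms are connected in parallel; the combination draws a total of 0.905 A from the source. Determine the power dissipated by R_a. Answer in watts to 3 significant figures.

Only the total current is stated, so first find the parallel equivalent to get the voltage across the combination.
1/R_eq = 1/5.74 + 1/10.0 ⇒ R_eq = 3.647 Ω
V = I_total × R_eq = 0.9050 × 3.647 = 3.300 V
P_R_a = V² / R_a = (3.300)² / 5.74 = 1.898 W

1.90 W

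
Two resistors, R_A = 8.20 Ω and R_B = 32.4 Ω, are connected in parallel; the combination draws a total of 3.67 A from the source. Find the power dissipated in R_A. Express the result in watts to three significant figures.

70.3 W

Parallel branches share V, not I — compute V via R_eq, then use V²/R for the target branch.
1/R_eq = 1/8.20 + 1/32.4 ⇒ R_eq = 6.544 Ω
V = I_total × R_eq = 3.670 × 6.544 = 24.02 V
P_R_A = V² / R_A = (24.02)² / 8.20 = 70.34 W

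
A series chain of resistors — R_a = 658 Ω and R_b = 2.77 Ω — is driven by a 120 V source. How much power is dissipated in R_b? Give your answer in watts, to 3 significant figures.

In a series string the same current flows through every resistor — find that current, then P = I²R for the one we want.
R_total = 658 + 2.77 = 660.8 Ω
I = V / R_total = 120 / 660.8 = 0.1816 A
P_R_b = I² × R_b = (0.1816)² × 2.77 = 0.09136 W

0.0914 W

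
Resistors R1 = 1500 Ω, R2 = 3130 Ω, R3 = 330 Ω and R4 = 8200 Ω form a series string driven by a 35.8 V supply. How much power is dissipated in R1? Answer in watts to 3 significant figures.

0.0111 W

Since the resistors are in series they all carry the loop current I = V/R_total; the power in any one is I²R.
R_total = 1500 + 3130 + 330 + 8200 = 13160 Ω
I = V / R_total = 35.8 / 13160 = 0.002720 A
P_R1 = I² × R1 = (0.002720)² × 1500 = 0.01110 W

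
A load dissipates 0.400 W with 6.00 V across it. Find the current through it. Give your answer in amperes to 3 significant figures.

From P = V I = I²R = V²/R, with the two given quantities we get I = P / V.
I = 0.400 / 6.00 = 0.06667 A

0.0667 A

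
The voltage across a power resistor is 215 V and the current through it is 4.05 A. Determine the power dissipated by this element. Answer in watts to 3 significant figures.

871 W

Since both terminal voltage and current are stated, P = V I gives the power in one step.
P = 215 V × 4.050 A = 870.8 W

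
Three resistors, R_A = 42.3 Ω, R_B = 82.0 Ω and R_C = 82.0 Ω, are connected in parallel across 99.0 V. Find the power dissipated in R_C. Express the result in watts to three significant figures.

R_C sits directly across the source, so P = V²/R with V = 99.0 V.
P_R_C = V² / R_C = (99.0)² / 82.0 Ω = 119.5 W

120 W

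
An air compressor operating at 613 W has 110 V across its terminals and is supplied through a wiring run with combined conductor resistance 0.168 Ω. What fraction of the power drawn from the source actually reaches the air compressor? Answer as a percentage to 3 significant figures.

I = P / V = 613 / 110 = 5.573 A through the wiring run.
P_line = I² R_line = (5.573)² × 0.168 = 5.217 W
P_source = P_load + P_line = 613.0 + 5.217 = 618.2 W
η = P_load / P_source = 613.0 / 618.2 = 0.9916

99.2 %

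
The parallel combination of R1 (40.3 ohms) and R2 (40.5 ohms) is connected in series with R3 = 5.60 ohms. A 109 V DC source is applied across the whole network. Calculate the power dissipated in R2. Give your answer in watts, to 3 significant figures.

180 W

Combine R1 and R2 into their parallel equivalent first, reducing the network to two series resistors.
R_p = (40.3×40.5)/(40.3+40.5) = 20.20 Ω
R_total = R_p + 5.60 = 20.20 + 5.60 = 25.80 Ω
I = V / R_total = 109 / 25.80 = 4.225 A
Voltage across the parallel pair: V_p = I × R_p = 4.225 × 20.20 = 85.34 V
R2 has V_p across it, so P = V_p²/R2.
P_R2 = (85.34)² / 40.5 = 179.8 W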